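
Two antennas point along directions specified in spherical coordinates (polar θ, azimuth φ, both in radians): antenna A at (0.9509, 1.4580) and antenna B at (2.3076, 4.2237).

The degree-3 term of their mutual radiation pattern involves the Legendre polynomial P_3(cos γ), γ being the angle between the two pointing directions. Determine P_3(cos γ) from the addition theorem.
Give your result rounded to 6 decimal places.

-0.724165

Addition theorem: P_3(cos γ) = (4π/7) Σ_m Y*_{lm}(Ω₁) Y_{lm}(Ω₂), m = −3…3:
  m=-3: -0.07469 - 0.21222j × 0.16857 - 0.01772j = -0.01635 - 0.03445j  (running Σ = -0.01635 - 0.03445j)
  m=-2: -0.38337 + 0.08798j × 0.21063 + 0.31227j = -0.10822 - 0.10118j  (running Σ = -0.12457 - 0.13563j)
  m=-1: 0.02036 + 0.17970j × -0.14129 + 0.26574j = -0.05063 - 0.01998j  (running Σ = -0.17520 - 0.15561j)
  m=0: -0.28454 + 0.00000j × 0.18620 + 0.00000j = -0.05298 + 0.00000j  (running Σ = -0.22819 - 0.15561j)
  m=1: -0.02036 + 0.17970j × 0.14129 + 0.26574j = -0.05063 + 0.01998j  (running Σ = -0.27882 - 0.13563j)
  m=2: -0.38337 - 0.08798j × 0.21063 - 0.31227j = -0.10822 + 0.10118j  (running Σ = -0.38704 - 0.03445j)
  m=3: 0.07469 - 0.21222j × -0.16857 - 0.01772j = -0.01635 + 0.03445j  (running Σ = -0.40339 - 0.00000j)
Σ over m = -0.40339 - 0.00000j; ×(4π/7) → -0.72416 - 0.00000j. Real part: -0.724165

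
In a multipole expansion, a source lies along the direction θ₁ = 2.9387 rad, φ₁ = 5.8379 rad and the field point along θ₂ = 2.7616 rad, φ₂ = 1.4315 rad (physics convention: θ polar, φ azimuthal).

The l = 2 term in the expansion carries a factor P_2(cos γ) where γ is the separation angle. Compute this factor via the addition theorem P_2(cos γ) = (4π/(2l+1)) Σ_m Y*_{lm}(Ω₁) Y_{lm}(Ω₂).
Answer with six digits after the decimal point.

0.680430

Addition theorem: P_2(cos γ) = (4π/5) Σ_m Y*_{lm}(Ω₁) Y_{lm}(Ω₂), m = −2…2:
  [-2]  conj(Y_{2,-2})(Ω₁) = (0.009865, -0.012193) ; Y_{2,-2}(Ω₂) = (-0.051093, -0.014614) ; Δ = (-0.000682, 0.000479)
  [-1]  conj(Y_{2,-1})(Ω₁) = (-0.137610, 0.065675) ; Y_{2,-1}(Ω₂) = (-0.036948, 0.263531) ; Δ = (-0.012223, -0.038691)
  [+0]  conj(Y_{2,0})(Ω₁) = (0.592365, -0.000000) ; Y_{2,0}(Ω₂) = (0.500611, 0.000000) ; Δ = (0.296545, 0.000000)
  [+1]  conj(Y_{2,1})(Ω₁) = (0.137610, 0.065675) ; Y_{2,1}(Ω₂) = (0.036948, 0.263531) ; Δ = (-0.012223, 0.038691)
  [+2]  conj(Y_{2,2})(Ω₁) = (0.009865, 0.012193) ; Y_{2,2}(Ω₂) = (-0.051093, 0.014614) ; Δ = (-0.000682, -0.000479)
Total Σ_m = (0.270734, 0.000000). Multiply by 2.513274: (0.680430, 0.000000). P_2(cos γ) = 0.680430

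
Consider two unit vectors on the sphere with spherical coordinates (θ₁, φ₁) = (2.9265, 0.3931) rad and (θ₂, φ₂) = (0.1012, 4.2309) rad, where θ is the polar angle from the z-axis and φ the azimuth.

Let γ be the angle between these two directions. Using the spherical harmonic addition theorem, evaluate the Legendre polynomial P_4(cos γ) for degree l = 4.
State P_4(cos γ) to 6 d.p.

0.887978

Term-by-term m-sum for l=4 (normalisation 4π/9 = 1.396263):
  m=-4: Y*=-0.000001+0.000918i  Y=-0.000016+0.000043i  product -0.000000-0.000000i
  m=-3: Y*=-0.004537-0.010990i  Y=+0.001274-0.000162i  product -0.000008-0.000013i
  m=-2: Y*=+0.061170+0.061268i  Y=-0.011560-0.016617i  product +0.000311-0.001725i
  m=-1: Y*=-0.335436-0.139100i  Y=-0.086509+0.165565i  product +0.052048-0.043503i
  m=+0: Y*=+0.661203-0.000000i  Y=+0.803482+0.000000i  product +0.531264+0.000000i
  m=+1: Y*=+0.335436-0.139100i  Y=+0.086509+0.165565i  product +0.052048+0.043503i
  m=+2: Y*=+0.061170-0.061268i  Y=-0.011560+0.016617i  product +0.000311+0.001725i
  m=+3: Y*=+0.004537-0.010990i  Y=-0.001274-0.000162i  product -0.000008+0.000013i
  m=+4: Y*=-0.000001-0.000918i  Y=-0.000016-0.000043i  product -0.000000+0.000000i
Total Σ_m = +0.635968+0.000000i. Multiply by 1.396263: +0.887978+0.000000i. P_4(cos γ) = 0.887978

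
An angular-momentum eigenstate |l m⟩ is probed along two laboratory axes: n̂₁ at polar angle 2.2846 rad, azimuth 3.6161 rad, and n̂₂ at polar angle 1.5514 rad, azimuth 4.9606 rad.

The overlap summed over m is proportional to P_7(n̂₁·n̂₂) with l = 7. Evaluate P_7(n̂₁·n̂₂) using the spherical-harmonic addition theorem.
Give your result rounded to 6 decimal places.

-0.271202

Summing Y*_{l m}(θ₁,φ₁)·Y_{l m}(θ₂,φ₂) over m ∈ [−7, 7]; prefactor 4π/(2·7+1) = 0.837758:
  term(m=-7) = (-0.035201, -0.000467)   from Y*(Ω₁)=(0.069357, 0.012618), Y(Ω₂)=(-0.492461, 0.082852)
  term(m=-6) = (0.001751, 0.008094)   from Y*(Ω₁)=(0.218629, -0.066326), Y(Ω₂)=(-0.002952, 0.036126)
  term(m=-5) = (-0.136678, 0.064231)   from Y*(Ω₁)=(0.297477, -0.287910), Y(Ω₂)=(-0.345138, -0.118119)
  term(m=-4) = (0.010614, 0.013518)   from Y*(Ω₁)=(0.129686, -0.382063), Y(Ω₂)=(-0.023272, 0.035679)
  term(m=-3) = (-0.009712, 0.012037)   from Y*(Ω₁)=(-0.006899, -0.046507), Y(Ω₂)=(-0.222943, -0.241903)
  term(m=-2) = (-0.014035, -0.006825)   from Y*(Ω₁)=(0.200337, 0.279566), Y(Ω₂)=(-0.039898, 0.021612)
  term(m=-1) = (0.014708, -0.063882)   from Y*(Ω₁)=(0.184486, 0.094761), Y(Ω₂)=(-0.077649, -0.306385)
  term(m=+0) = (0.013384, 0.000000)   from Y*(Ω₁)=(-0.289727, -0.000000), Y(Ω₂)=(-0.046197, 0.000000)
  term(m=+1) = (0.014708, 0.063882)   from Y*(Ω₁)=(-0.184486, 0.094761), Y(Ω₂)=(0.077649, -0.306385)
  term(m=+2) = (-0.014035, 0.006825)   from Y*(Ω₁)=(0.200337, -0.279566), Y(Ω₂)=(-0.039898, -0.021612)
  term(m=+3) = (-0.009712, -0.012037)   from Y*(Ω₁)=(0.006899, -0.046507), Y(Ω₂)=(0.222943, -0.241903)
  term(m=+4) = (0.010614, -0.013518)   from Y*(Ω₁)=(0.129686, 0.382063), Y(Ω₂)=(-0.023272, -0.035679)
  term(m=+5) = (-0.136678, -0.064231)   from Y*(Ω₁)=(-0.297477, -0.287910), Y(Ω₂)=(0.345138, -0.118119)
  term(m=+6) = (0.001751, -0.008094)   from Y*(Ω₁)=(0.218629, 0.066326), Y(Ω₂)=(-0.002952, -0.036126)
  term(m=+7) = (-0.035201, 0.000467)   from Y*(Ω₁)=(-0.069357, 0.012618), Y(Ω₂)=(0.492461, 0.082852)
Accumulated sum (-0.323723, 0.000000); after 4π/(2l+1) scaling, (-0.271202, 0.000000) ⇒ P_7 = -0.271202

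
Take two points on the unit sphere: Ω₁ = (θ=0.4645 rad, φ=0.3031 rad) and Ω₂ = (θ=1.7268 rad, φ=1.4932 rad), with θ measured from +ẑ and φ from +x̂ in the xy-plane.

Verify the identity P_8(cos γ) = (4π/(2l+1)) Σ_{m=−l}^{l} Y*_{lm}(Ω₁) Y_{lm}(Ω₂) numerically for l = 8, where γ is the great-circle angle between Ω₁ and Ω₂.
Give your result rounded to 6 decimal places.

0.267048

Expand P_8 via completeness: Σ_{m} conj(Y_{8,m}) at Ω₁ times Y_{8,m} at Ω₂ —
  m=-8: (-0.000630, 0.000549) × (0.380223, 0.271887) = (-0.000389, 0.000037)  (running Σ = (-0.000389, 0.000037))
  m=-7: (-0.003493, 0.005686) × (0.151994, -0.251748) = (0.000901, 0.001744)  (running Σ = (0.000512, 0.001781))
  m=-6: (-0.008200, 0.032412) × (0.199390, 0.100177) = (-0.004882, 0.005641)  (running Σ = (-0.004370, 0.007422))
  m=-5: (0.006517, 0.117730) × (0.118612, -0.290220) = (0.034941, 0.012073)  (running Σ = (0.030570, 0.019495))
  m=-4: (0.103928, 0.277456) × (0.125843, 0.040364) = (0.001879, 0.039111)  (running Σ = (0.032449, 0.058606))
  m=-3: (0.307718, 0.395268) × (0.072285, -0.304890) = (0.142757, -0.065248)  (running Σ = (0.175206, -0.006642))
  m=-2: (0.374626, 0.259720) × (0.088533, 0.013851) = (0.029569, 0.028183)  (running Σ = (0.204775, 0.021541))
  m=-1: (-0.049110, -0.015358) × (0.024108, -0.310060) = (-0.005946, 0.014857)  (running Σ = (0.198830, 0.036398))
  m=0: (-0.473679, -0.000000) × (0.076827, 0.000000) = (-0.036391, -0.000000)  (running Σ = (0.162438, 0.036398))
  m=1: (0.049110, -0.015358) × (-0.024108, -0.310060) = (-0.005946, -0.014857)  (running Σ = (0.156492, 0.021541))
  m=2: (0.374626, -0.259720) × (0.088533, -0.013851) = (0.029569, -0.028183)  (running Σ = (0.186061, -0.006642))
  m=3: (-0.307718, 0.395268) × (-0.072285, -0.304890) = (0.142757, 0.065248)  (running Σ = (0.328818, 0.058606))
  m=4: (0.103928, -0.277456) × (0.125843, -0.040364) = (0.001879, -0.039111)  (running Σ = (0.330697, 0.019495))
  m=5: (-0.006517, 0.117730) × (-0.118612, -0.290220) = (0.034941, -0.012073)  (running Σ = (0.365638, 0.007422))
  m=6: (-0.008200, -0.032412) × (0.199390, -0.100177) = (-0.004882, -0.005641)  (running Σ = (0.360756, 0.001781))
  m=7: (0.003493, 0.005686) × (-0.151994, -0.251748) = (0.000901, -0.001744)  (running Σ = (0.361657, 0.000037))
  m=8: (-0.000630, -0.000549) × (0.380223, -0.271887) = (-0.000389, -0.000037)  (running Σ = (0.361268, 0.000000))
Σ over m = (0.361268, 0.000000); ×(4π/17) → (0.267048, 0.000000). Real part: 0.267048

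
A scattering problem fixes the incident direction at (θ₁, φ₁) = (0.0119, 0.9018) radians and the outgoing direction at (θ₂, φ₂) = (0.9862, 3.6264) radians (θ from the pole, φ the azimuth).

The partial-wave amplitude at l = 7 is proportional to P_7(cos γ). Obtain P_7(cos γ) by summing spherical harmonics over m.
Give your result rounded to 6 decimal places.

0.292489

Term-by-term m-sum for l=7 (normalisation 4π/15 = 0.837758):
  [-7]  conj(Y_{7,-7})(Ω₁) = 0.00000 + 0.00000j ; Y_{7,-7}(Ω₂) = 0.13583 - 0.03498j ; Δ = 0.00000 - 0.00000j
  [-6]  conj(Y_{7,-6})(Ω₁) = 0.00000 - 0.00000j ; Y_{7,-6}(Ω₂) = -0.33793 - 0.08010j ; Δ = -0.00000 + 0.00000j
  [-5]  conj(Y_{7,-5})(Ω₁) = -0.00000 - 0.00000j ; Y_{7,-5}(Ω₂) = 0.32995 + 0.28797j ; Δ = 0.00000 - 0.00000j
  [-4]  conj(Y_{7,-4})(Ω₁) = -0.00000 - 0.00000j ; Y_{7,-4}(Ω₂) = -0.06766 - 0.17527j ; Δ = -0.00000 + 0.00000j
  [-3]  conj(Y_{7,-3})(Ω₁) = -0.00001 + 0.00001j ; Y_{7,-3}(Ω₂) = 0.02859 - 0.24452j ; Δ = 0.00000 + 0.00000j
  [-2]  conj(Y_{7,-2})(Ω₁) = -0.00025 + 0.00103j ; Y_{7,-2}(Ω₂) = -0.17788 + 0.25934j ; Δ = -0.00022 - 0.00025j
  [-1]  conj(Y_{7,-1})(Ω₁) = 0.03014 + 0.03812j ; Y_{7,-1}(Ω₂) = -0.10937 + 0.05761j ; Δ = -0.00549 - 0.00243j
  [+0]  conj(Y_{7,0})(Ω₁) = 1.09038 + 0.00000j ; Y_{7,0}(Ω₂) = 0.33068 + 0.00000j ; Δ = 0.36056 + 0.00000j
  [+1]  conj(Y_{7,1})(Ω₁) = -0.03014 + 0.03812j ; Y_{7,1}(Ω₂) = 0.10937 + 0.05761j ; Δ = -0.00549 + 0.00243j
  [+2]  conj(Y_{7,2})(Ω₁) = -0.00025 - 0.00103j ; Y_{7,2}(Ω₂) = -0.17788 - 0.25934j ; Δ = -0.00022 + 0.00025j
  [+3]  conj(Y_{7,3})(Ω₁) = 0.00001 + 0.00001j ; Y_{7,3}(Ω₂) = -0.02859 - 0.24452j ; Δ = 0.00000 - 0.00000j
  [+4]  conj(Y_{7,4})(Ω₁) = -0.00000 + 0.00000j ; Y_{7,4}(Ω₂) = -0.06766 + 0.17527j ; Δ = -0.00000 - 0.00000j
  [+5]  conj(Y_{7,5})(Ω₁) = 0.00000 - 0.00000j ; Y_{7,5}(Ω₂) = -0.32995 + 0.28797j ; Δ = 0.00000 + 0.00000j
  [+6]  conj(Y_{7,6})(Ω₁) = 0.00000 + 0.00000j ; Y_{7,6}(Ω₂) = -0.33793 + 0.08010j ; Δ = -0.00000 - 0.00000j
  [+7]  conj(Y_{7,7})(Ω₁) = -0.00000 + 0.00000j ; Y_{7,7}(Ω₂) = -0.13583 - 0.03498j ; Δ = 0.00000 + 0.00000j
Total Σ_m = 0.34913 - 0.00000j. Multiply by 0.837758: 0.29249 - 0.00000j. P_7(cos γ) = 0.292489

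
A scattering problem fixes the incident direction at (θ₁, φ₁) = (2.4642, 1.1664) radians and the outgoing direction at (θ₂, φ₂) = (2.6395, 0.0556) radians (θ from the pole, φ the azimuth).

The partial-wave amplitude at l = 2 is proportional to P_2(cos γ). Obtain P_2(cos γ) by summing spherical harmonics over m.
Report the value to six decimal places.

Addition theorem: P_2(cos γ) = (4π/5) Σ_m Y*_{lm}(Ω₁) Y_{lm}(Ω₂), m = −2…2:
  m=-2: Y*=(-0.104758, 0.109778)  Y=(0.088913, -0.009928)  product (-0.008224, 0.010801)
  m=-1: Y*=(-0.148453, -0.346865)  Y=(-0.325406, 0.018111)  product (0.054590, 0.110183)
  m=+0: Y*=(0.259095, -0.000000)  Y=(0.411638, 0.000000)  product (0.106653, 0.000000)
  m=+1: Y*=(0.148453, -0.346865)  Y=(0.325406, 0.018111)  product (0.054590, -0.110183)
  m=+2: Y*=(-0.104758, -0.109778)  Y=(0.088913, 0.009928)  product (-0.008224, -0.010801)
Σ over m = (0.199383, -0.000000); ×(4π/5) → (0.501105, -0.000000). Real part: 0.501105

0.501105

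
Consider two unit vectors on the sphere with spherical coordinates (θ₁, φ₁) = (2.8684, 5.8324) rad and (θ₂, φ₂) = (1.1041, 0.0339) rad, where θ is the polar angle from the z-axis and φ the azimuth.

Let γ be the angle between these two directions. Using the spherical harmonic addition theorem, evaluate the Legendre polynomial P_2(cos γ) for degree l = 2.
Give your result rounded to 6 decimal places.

Addition theorem: P_2(cos γ) = (4π/5) Σ_m Y*_{lm}(Ω₁) Y_{lm}(Ω₂), m = −2…2:
  m=-2: 0.01744 - 0.02205j × 0.30737 - 0.02087j = 0.00490 - 0.00714j  (running Σ = 0.00490 - 0.00714j)
  m=-1: -0.18066 + 0.08744j × 0.31025 - 0.01052j = -0.05513 + 0.02903j  (running Σ = -0.05023 + 0.02189j)
  m=0: 0.56191 + 0.00000j × -0.12384 + 0.00000j = -0.06959 + 0.00000j  (running Σ = -0.11982 + 0.02189j)
  m=1: 0.18066 + 0.08744j × -0.31025 - 0.01052j = -0.05513 - 0.02903j  (running Σ = -0.17495 - 0.00714j)
  m=2: 0.01744 + 0.02205j × 0.30737 + 0.02087j = 0.00490 + 0.00714j  (running Σ = -0.17004 - 0.00000j)
Total Σ_m = -0.17004 - 0.00000j. Multiply by 2.513274: -0.42737 - 0.00000j. P_2(cos γ) = -0.427366

-0.427366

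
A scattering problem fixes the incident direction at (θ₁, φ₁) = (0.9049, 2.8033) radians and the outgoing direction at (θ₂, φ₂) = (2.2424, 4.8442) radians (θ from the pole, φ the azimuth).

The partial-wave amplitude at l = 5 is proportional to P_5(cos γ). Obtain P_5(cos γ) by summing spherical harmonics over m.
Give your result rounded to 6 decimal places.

Term-by-term m-sum for l=5 (normalisation 4π/11 = 1.142397):
  term(m=-5) = (-0.013541, 0.013388)   from Y*(Ω₁)=(0.016799, 0.138544), Y(Ω₂)=(0.083556, 0.107871)
  term(m=-4) = (0.036231, 0.113255)   from Y*(Ω₁)=(0.074857, -0.338525), Y(Ω₂)=(-0.296396, 0.172568)
  term(m=-3) = (0.166713, 0.026987)   from Y*(Ω₁)=(-0.216136, 0.347889), Y(Ω₂)=(-0.158841, -0.380530)
  term(m=-2) = (0.005775, -0.007911)   from Y*(Ω₁)=(0.073144, -0.058737), Y(Ω₂)=(0.100798, -0.027206)
  term(m=-1) = (-0.046746, -0.092003)   from Y*(Ω₁)=(0.305138, -0.107353), Y(Ω₂)=(-0.041930, -0.316262)
  term(m=+0) = (-0.035485, -0.000000)   from Y*(Ω₁)=(-0.183419, -0.000000), Y(Ω₂)=(0.193462, 0.000000)
  term(m=+1) = (-0.046746, 0.092003)   from Y*(Ω₁)=(-0.305138, -0.107353), Y(Ω₂)=(0.041930, -0.316262)
  term(m=+2) = (0.005775, 0.007911)   from Y*(Ω₁)=(0.073144, 0.058737), Y(Ω₂)=(0.100798, 0.027206)
  term(m=+3) = (0.166713, -0.026987)   from Y*(Ω₁)=(0.216136, 0.347889), Y(Ω₂)=(0.158841, -0.380530)
  term(m=+4) = (0.036231, -0.113255)   from Y*(Ω₁)=(0.074857, 0.338525), Y(Ω₂)=(-0.296396, -0.172568)
  term(m=+5) = (-0.013541, -0.013388)   from Y*(Ω₁)=(-0.016799, 0.138544), Y(Ω₂)=(-0.083556, 0.107871)
Total Σ_m = (0.261379, -0.000000). Multiply by 1.142397: (0.298599, -0.000000). P_5(cos γ) = 0.298599

0.298599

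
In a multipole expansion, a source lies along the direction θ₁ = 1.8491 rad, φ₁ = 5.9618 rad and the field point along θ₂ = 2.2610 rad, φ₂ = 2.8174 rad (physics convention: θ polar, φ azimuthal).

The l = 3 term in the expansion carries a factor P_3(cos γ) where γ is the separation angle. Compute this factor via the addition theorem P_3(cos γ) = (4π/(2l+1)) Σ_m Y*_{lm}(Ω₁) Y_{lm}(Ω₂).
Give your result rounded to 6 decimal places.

Summing Y*_{l m}(θ₁,φ₁)·Y_{l m}(θ₂,φ₂) over m ∈ [−3, 3]; prefactor 4π/(2·3+1) = 1.795196:
  m=-3: Y*=0.21145 - 0.30471j  Y=-0.10774 - 0.15808j  product -0.07095 - 0.00060j
  m=-2: Y*=-0.20777 + 0.15559j  Y=-0.30839 - 0.23366j  product 0.10043 + 0.00056j
  m=-1: Y*=-0.18357 + 0.06112j  Y=-0.24258 - 0.08152j  product 0.04951 + 0.00014j
  m=+0: Y*=0.26887 + 0.00000j  Y=0.23121 + 0.00000j  product 0.06217 + 0.00000j
  m=+1: Y*=0.18357 + 0.06112j  Y=0.24258 - 0.08152j  product 0.04951 - 0.00014j
  m=+2: Y*=-0.20777 - 0.15559j  Y=-0.30839 + 0.23366j  product 0.10043 - 0.00056j
  m=+3: Y*=-0.21145 - 0.30471j  Y=0.10774 - 0.15808j  product -0.07095 + 0.00060j
Total Σ_m = 0.22015 + 0.00000j. Multiply by 1.795196: 0.39522 + 0.00000j. P_3(cos γ) = 0.395219

0.395219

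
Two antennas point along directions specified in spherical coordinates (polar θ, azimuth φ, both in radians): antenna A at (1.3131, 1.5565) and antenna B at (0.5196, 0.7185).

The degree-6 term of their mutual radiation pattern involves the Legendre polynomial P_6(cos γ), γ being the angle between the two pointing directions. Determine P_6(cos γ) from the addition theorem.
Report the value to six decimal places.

0.281795

Addition theorem: P_6(cos γ) = (4π/13) Σ_m Y*_{lm}(Ω₁) Y_{lm}(Ω₂), m = −6…6:
  [-6]  conj(Y_{6,-6})(Ω₁) = -0.39348 + 0.03384j ; Y_{6,-6}(Ω₂) = -0.00283 + 0.00666j ; Δ = 0.00089 - 0.00272j
  [-5]  conj(Y_{6,-5})(Ω₁) = 0.02575 + 0.35965j ; Y_{6,-5}(Ω₂) = -0.03946 + 0.01911j ; Δ = -0.00789 - 0.01370j
  [-4]  conj(Y_{6,-4})(Ω₁) = -0.08893 + 0.00509j ; Y_{6,-4}(Ω₂) = -0.15243 - 0.04179j ; Δ = 0.01377 + 0.00294j
  [-3]  conj(Y_{6,-3})(Ω₁) = 0.01471 + 0.34275j ; Y_{6,-3}(Ω₂) = -0.20203 - 0.30522j ; Δ = 0.10164 - 0.07373j
  [-2]  conj(Y_{6,-2})(Ω₁) = 0.00910 - 0.00026j ; Y_{6,-2}(Ω₂) = 0.06611 - 0.49115j ; Δ = 0.00047 - 0.00449j
  [-1]  conj(Y_{6,-1})(Ω₁) = 0.00463 + 0.32391j ; Y_{6,-1}(Ω₂) = 0.15108 - 0.13211j ; Δ = 0.04349 + 0.04832j
  [+0]  conj(Y_{6,0})(Ω₁) = 0.03523 + 0.00000j ; Y_{6,0}(Ω₂) = -0.37537 + 0.00000j ; Δ = -0.01323 + 0.00000j
  [+1]  conj(Y_{6,1})(Ω₁) = -0.00463 + 0.32391j ; Y_{6,1}(Ω₂) = -0.15108 - 0.13211j ; Δ = 0.04349 - 0.04832j
  [+2]  conj(Y_{6,2})(Ω₁) = 0.00910 + 0.00026j ; Y_{6,2}(Ω₂) = 0.06611 + 0.49115j ; Δ = 0.00047 + 0.00449j
  [+3]  conj(Y_{6,3})(Ω₁) = -0.01471 + 0.34275j ; Y_{6,3}(Ω₂) = 0.20203 - 0.30522j ; Δ = 0.10164 + 0.07373j
  [+4]  conj(Y_{6,4})(Ω₁) = -0.08893 - 0.00509j ; Y_{6,4}(Ω₂) = -0.15243 + 0.04179j ; Δ = 0.01377 - 0.00294j
  [+5]  conj(Y_{6,5})(Ω₁) = -0.02575 + 0.35965j ; Y_{6,5}(Ω₂) = 0.03946 + 0.01911j ; Δ = -0.00789 + 0.01370j
  [+6]  conj(Y_{6,6})(Ω₁) = -0.39348 - 0.03384j ; Y_{6,6}(Ω₂) = -0.00283 - 0.00666j ; Δ = 0.00089 + 0.00272j
Σ over m = 0.29152 + 0.00000j; ×(4π/13) → 0.28180 + 0.00000j. Real part: 0.281795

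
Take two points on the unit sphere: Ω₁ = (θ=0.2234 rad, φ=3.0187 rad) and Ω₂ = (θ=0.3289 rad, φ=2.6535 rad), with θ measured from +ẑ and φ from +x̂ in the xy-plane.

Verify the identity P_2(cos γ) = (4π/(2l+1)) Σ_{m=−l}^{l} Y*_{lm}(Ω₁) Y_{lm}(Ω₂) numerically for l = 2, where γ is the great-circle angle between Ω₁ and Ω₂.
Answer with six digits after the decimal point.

Term-by-term m-sum for l=2 (normalisation 4π/5 = 2.513274):
  [-2]  conj(Y_{2,-2})(Ω₁) = 0.01839 - 0.00461j ; Y_{2,-2}(Ω₂) = 0.02258 + 0.03338j ; Δ = 0.00057 + 0.00051j
  [-1]  conj(Y_{2,-1})(Ω₁) = -0.16564 + 0.02046j ; Y_{2,-1}(Ω₂) = -0.20858 - 0.11075j ; Δ = 0.03682 + 0.01408j
  [+0]  conj(Y_{2,0})(Ω₁) = 0.58434 + 0.00000j ; Y_{2,0}(Ω₂) = 0.53207 + 0.00000j ; Δ = 0.31091 + 0.00000j
  [+1]  conj(Y_{2,1})(Ω₁) = 0.16564 + 0.02046j ; Y_{2,1}(Ω₂) = 0.20858 - 0.11075j ; Δ = 0.03682 - 0.01408j
  [+2]  conj(Y_{2,2})(Ω₁) = 0.01839 + 0.00461j ; Y_{2,2}(Ω₂) = 0.02258 - 0.03338j ; Δ = 0.00057 - 0.00051j
Accumulated sum 0.38568 + 0.00000j; after 4π/(2l+1) scaling, 0.96932 + 0.00000j ⇒ P_2 = 0.969321

0.969321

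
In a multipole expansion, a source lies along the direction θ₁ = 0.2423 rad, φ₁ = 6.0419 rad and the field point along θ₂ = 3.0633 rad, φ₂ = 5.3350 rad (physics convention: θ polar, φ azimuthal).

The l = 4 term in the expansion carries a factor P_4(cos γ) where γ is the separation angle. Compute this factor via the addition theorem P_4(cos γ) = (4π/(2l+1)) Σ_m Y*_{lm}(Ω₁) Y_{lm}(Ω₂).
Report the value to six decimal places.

0.582277

Addition theorem: P_4(cos γ) = (4π/9) Σ_m Y*_{lm}(Ω₁) Y_{lm}(Ω₂), m = −4…4:
  m=-4: 0.00083 - 0.00121j × -0.00001 - 0.00001j = -0.00000 + 0.00000j  (running Σ = -0.00000 + 0.00000j)
  m=-3: 0.01258 - 0.01112j × 0.00057 - 0.00017j = 0.00001 - 0.00001j  (running Σ = 0.00001 - 0.00001j)
  m=-2: 0.09548 - 0.05002j × -0.00390 + 0.01155j = 0.00021 + 0.00130j  (running Σ = 0.00021 + 0.00129j)
  m=-1: 0.38489 - 0.09471j × -0.08513 - 0.11858j = -0.04400 - 0.03758j  (running Σ = -0.04378 - 0.03629j)
  m=0: 0.61496 + 0.00000j × 0.82054 + 0.00000j = 0.50459 + 0.00000j  (running Σ = 0.46081 - 0.03629j)
  m=1: -0.38489 - 0.09471j × 0.08513 - 0.11858j = -0.04400 + 0.03758j  (running Σ = 0.41681 + 0.00129j)
  m=2: 0.09548 + 0.05002j × -0.00390 - 0.01155j = 0.00021 - 0.00130j  (running Σ = 0.41702 - 0.00001j)
  m=3: -0.01258 - 0.01112j × -0.00057 - 0.00017j = 0.00001 + 0.00001j  (running Σ = 0.41703 + 0.00000j)
  m=4: 0.00083 + 0.00121j × -0.00001 + 0.00001j = -0.00000 - 0.00000j  (running Σ = 0.41703 - 0.00000j)
Accumulated sum 0.41703 - 0.00000j; after 4π/(2l+1) scaling, 0.58228 - 0.00000j ⇒ P_4 = 0.582277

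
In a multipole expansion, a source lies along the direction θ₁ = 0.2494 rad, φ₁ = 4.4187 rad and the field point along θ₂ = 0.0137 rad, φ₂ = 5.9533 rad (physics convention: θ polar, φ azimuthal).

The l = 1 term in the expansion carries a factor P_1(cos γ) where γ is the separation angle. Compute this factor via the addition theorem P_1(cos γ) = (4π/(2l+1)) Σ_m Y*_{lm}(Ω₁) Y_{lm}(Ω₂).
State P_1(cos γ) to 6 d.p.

0.969092

Term-by-term m-sum for l=1 (normalisation 4π/3 = 4.188790):
  m=-1: Y*=-0.02469 - 0.08162j  Y=0.00448 + 0.00153j  product 0.00001 - 0.00040j
  m=+0: Y*=0.47349 + 0.00000j  Y=0.48856 + 0.00000j  product 0.23132 + 0.00000j
  m=+1: Y*=0.02469 - 0.08162j  Y=-0.00448 + 0.00153j  product 0.00001 + 0.00040j
Accumulated sum 0.23135 + 0.00000j; after 4π/(2l+1) scaling, 0.96909 + 0.00000j ⇒ P_1 = 0.969092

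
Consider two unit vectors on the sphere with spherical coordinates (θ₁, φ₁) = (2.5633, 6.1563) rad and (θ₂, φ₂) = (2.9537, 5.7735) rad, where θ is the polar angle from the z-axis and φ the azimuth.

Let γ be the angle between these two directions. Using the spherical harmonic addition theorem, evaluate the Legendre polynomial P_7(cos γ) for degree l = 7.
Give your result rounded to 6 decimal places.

Addition theorem: P_7(cos γ) = (4π/15) Σ_m Y*_{lm}(Ω₁) Y_{lm}(Ω₂), m = −7…7:
  m=-7: 0.00460 - 0.00566j × -0.00000 - 0.00000j = -0.00000 + 0.00000j  (running Σ = -0.00000 + 0.00000j)
  m=-6: -0.03025 + 0.02882j × 0.00008 - 0.00001j = -0.00000 + 0.00000j  (running Σ = -0.00000 + 0.00000j)
  m=-5: 0.11702 - 0.08612j × -0.00080 + 0.00054j = -0.00005 + 0.00013j  (running Σ = -0.00005 + 0.00013j)
  m=-4: -0.29320 + 0.16306j × 0.00378 - 0.00748j = 0.00011 + 0.00281j  (running Σ = 0.00006 + 0.00294j)
  m=-3: 0.45349 - 0.18147j × 0.00218 + 0.05223j = 0.01047 + 0.02329j  (running Σ = 0.01053 + 0.02623j)
  m=-2: -0.31000 + 0.08040j × -0.11810 - 0.19201j = 0.05205 + 0.05003j  (running Σ = 0.06258 + 0.07626j)
  m=-1: -0.20131 + 0.02568j × 0.51941 + 0.29032j = -0.11202 - 0.04511j  (running Σ = -0.04944 + 0.03115j)
  m=0: 0.39758 + 0.00000j × -0.61505 + 0.00000j = -0.24453 + 0.00000j  (running Σ = -0.29397 + 0.03115j)
  m=1: 0.20131 + 0.02568j × -0.51941 + 0.29032j = -0.11202 + 0.04511j  (running Σ = -0.40599 + 0.07626j)
  m=2: -0.31000 - 0.08040j × -0.11810 + 0.19201j = 0.05205 - 0.05003j  (running Σ = -0.35395 + 0.02623j)
  m=3: -0.45349 - 0.18147j × -0.00218 + 0.05223j = 0.01047 - 0.02329j  (running Σ = -0.34348 + 0.00294j)
  m=4: -0.29320 - 0.16306j × 0.00378 + 0.00748j = 0.00011 - 0.00281j  (running Σ = -0.34337 + 0.00013j)
  m=5: -0.11702 - 0.08612j × 0.00080 + 0.00054j = -0.00005 - 0.00013j  (running Σ = -0.34341 + 0.00000j)
  m=6: -0.03025 - 0.02882j × 0.00008 + 0.00001j = -0.00000 - 0.00000j  (running Σ = -0.34342 + 0.00000j)
  m=7: -0.00460 - 0.00566j × 0.00000 - 0.00000j = -0.00000 - 0.00000j  (running Σ = -0.34342 + 0.00000j)
Total Σ_m = -0.34342 + 0.00000j. Multiply by 0.837758: -0.28770 + 0.00000j. P_7(cos γ) = -0.287700

-0.287700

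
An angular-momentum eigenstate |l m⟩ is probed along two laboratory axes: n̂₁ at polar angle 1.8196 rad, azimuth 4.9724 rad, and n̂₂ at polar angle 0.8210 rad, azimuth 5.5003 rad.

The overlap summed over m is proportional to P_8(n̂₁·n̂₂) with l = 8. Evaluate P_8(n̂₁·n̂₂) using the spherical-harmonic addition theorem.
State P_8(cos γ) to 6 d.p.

-0.204375

Summing Y*_{l m}(θ₁,φ₁)·Y_{l m}(θ₂,φ₂) over m ∈ [−8, 8]; prefactor 4π/(2·8+1) = 0.739198:
  term(m=-8) = (-0.007998, 0.015023)   from Y*(Ω₁)=(-0.195673, 0.350399), Y(Ω₂)=(0.042399, -0.000852)
  term(m=-7) = (0.054800, -0.033878)   from Y*(Ω₁)=(0.395255, 0.100623), Y(Ω₂)=(0.109713, -0.113643)
  term(m=-6) = (0.009734, -0.000251)   from Y*(Ω₁)=(0.000303, 0.028221), Y(Ω₂)=(-0.005202, -0.344974)
  term(m=-5) = (-0.144786, -0.079491)   from Y*(Ω₁)=(0.344943, -0.095741), Y(Ω₂)=(-0.330330, -0.322132)
  term(m=-4) = (0.014824, 0.024685)   from Y*(Ω₁)=(-0.051005, -0.086902), Y(Ω₂)=(-0.285747, 0.002872)
  term(m=-3) = (-0.000612, -0.047463)   from Y*(Ω₁)=(0.215790, -0.218118), Y(Ω₂)=(0.108564, -0.110213)
  term(m=-2) = (-0.028671, 0.050661)   from Y*(Ω₁)=(-0.133337, -0.076347), Y(Ω₂)=(-0.001904, -0.378856)
  term(m=-1) = (-0.004452, 0.002596)   from Y*(Ω₁)=(0.071797, -0.269879), Y(Ω₂)=(-0.013081, -0.013015)
  term(m=+0) = (-0.062160, -0.000000)   from Y*(Ω₁)=(-0.168222, -0.000000), Y(Ω₂)=(0.369511, 0.000000)
  term(m=+1) = (-0.004452, -0.002596)   from Y*(Ω₁)=(-0.071797, -0.269879), Y(Ω₂)=(0.013081, -0.013015)
  term(m=+2) = (-0.028671, -0.050661)   from Y*(Ω₁)=(-0.133337, 0.076347), Y(Ω₂)=(-0.001904, 0.378856)
  term(m=+3) = (-0.000612, 0.047463)   from Y*(Ω₁)=(-0.215790, -0.218118), Y(Ω₂)=(-0.108564, -0.110213)
  term(m=+4) = (0.014824, -0.024685)   from Y*(Ω₁)=(-0.051005, 0.086902), Y(Ω₂)=(-0.285747, -0.002872)
  term(m=+5) = (-0.144786, 0.079491)   from Y*(Ω₁)=(-0.344943, -0.095741), Y(Ω₂)=(0.330330, -0.322132)
  term(m=+6) = (0.009734, 0.000251)   from Y*(Ω₁)=(0.000303, -0.028221), Y(Ω₂)=(-0.005202, 0.344974)
  term(m=+7) = (0.054800, 0.033878)   from Y*(Ω₁)=(-0.395255, 0.100623), Y(Ω₂)=(-0.109713, -0.113643)
  term(m=+8) = (-0.007998, -0.015023)   from Y*(Ω₁)=(-0.195673, -0.350399), Y(Ω₂)=(0.042399, 0.000852)
Σ over m = (-0.276482, -0.000000); ×(4π/17) → (-0.204375, -0.000000). Real part: -0.204375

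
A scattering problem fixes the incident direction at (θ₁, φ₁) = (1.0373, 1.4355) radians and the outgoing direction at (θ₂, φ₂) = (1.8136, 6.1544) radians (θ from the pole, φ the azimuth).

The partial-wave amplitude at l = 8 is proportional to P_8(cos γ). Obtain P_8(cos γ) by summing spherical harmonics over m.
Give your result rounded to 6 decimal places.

0.148936

Term-by-term m-sum for l=8 (normalisation 4π/17 = 0.739198):
  [-8]  conj(Y_{8,-8})(Ω₁) = 0.07307 - 0.13751j ; Y_{8,-8}(Ω₂) = 0.20902 + 0.34829j ; Δ = 0.06317 - 0.00329j
  [-7]  conj(Y_{8,-7})(Ω₁) = -0.29861 - 0.21486j ; Y_{8,-7}(Ω₂) = -0.24969 - 0.31562j ; Δ = 0.00675 + 0.14790j
  [-6]  conj(Y_{8,-6})(Ω₁) = -0.30395 + 0.32042j ; Y_{8,-6}(Ω₂) = -0.02997 - 0.02922j ; Δ = 0.01847 - 0.00072j
  [-5]  conj(Y_{8,-5})(Ω₁) = 0.10773 + 0.13419j ; Y_{8,-5}(Ω₂) = 0.28736 + 0.21571j ; Δ = 0.00201 + 0.06180j
  [-4]  conj(Y_{8,-4})(Ω₁) = -0.21939 + 0.13186j ; Y_{8,-4}(Ω₂) = -0.07467 - 0.04227j ; Δ = 0.02196 - 0.00057j
  [-3]  conj(Y_{8,-3})(Ω₁) = 0.12490 + 0.29064j ; Y_{8,-3}(Ω₂) = -0.28952 - 0.11778j ; Δ = -0.00193 - 0.09886j
  [-2]  conj(Y_{8,-2})(Ω₁) = -0.10221 + 0.02835j ; Y_{8,-2}(Ω₂) = 0.13440 + 0.03541j ; Δ = -0.01474 + 0.00019j
  [-1]  conj(Y_{8,-1})(Ω₁) = 0.04547 + 0.33404j ; Y_{8,-1}(Ω₂) = 0.28466 + 0.03686j ; Δ = 0.00063 + 0.09677j
  [+0]  conj(Y_{8,0})(Ω₁) = -0.05766 + 0.00000j ; Y_{8,0}(Ω₂) = -0.15380 + 0.00000j ; Δ = 0.00887 + 0.00000j
  [+1]  conj(Y_{8,1})(Ω₁) = -0.04547 + 0.33404j ; Y_{8,1}(Ω₂) = -0.28466 + 0.03686j ; Δ = 0.00063 - 0.09677j
  [+2]  conj(Y_{8,2})(Ω₁) = -0.10221 - 0.02835j ; Y_{8,2}(Ω₂) = 0.13440 - 0.03541j ; Δ = -0.01474 - 0.00019j
  [+3]  conj(Y_{8,3})(Ω₁) = -0.12490 + 0.29064j ; Y_{8,3}(Ω₂) = 0.28952 - 0.11778j ; Δ = -0.00193 + 0.09886j
  [+4]  conj(Y_{8,4})(Ω₁) = -0.21939 - 0.13186j ; Y_{8,4}(Ω₂) = -0.07467 + 0.04227j ; Δ = 0.02196 + 0.00057j
  [+5]  conj(Y_{8,5})(Ω₁) = -0.10773 + 0.13419j ; Y_{8,5}(Ω₂) = -0.28736 + 0.21571j ; Δ = 0.00201 - 0.06180j
  [+6]  conj(Y_{8,6})(Ω₁) = -0.30395 - 0.32042j ; Y_{8,6}(Ω₂) = -0.02997 + 0.02922j ; Δ = 0.01847 + 0.00072j
  [+7]  conj(Y_{8,7})(Ω₁) = 0.29861 - 0.21486j ; Y_{8,7}(Ω₂) = 0.24969 - 0.31562j ; Δ = 0.00675 - 0.14790j
  [+8]  conj(Y_{8,8})(Ω₁) = 0.07307 + 0.13751j ; Y_{8,8}(Ω₂) = 0.20902 - 0.34829j ; Δ = 0.06317 + 0.00329j
Σ over m = 0.20148 + 0.00000j; ×(4π/17) → 0.14894 + 0.00000j. Real part: 0.148936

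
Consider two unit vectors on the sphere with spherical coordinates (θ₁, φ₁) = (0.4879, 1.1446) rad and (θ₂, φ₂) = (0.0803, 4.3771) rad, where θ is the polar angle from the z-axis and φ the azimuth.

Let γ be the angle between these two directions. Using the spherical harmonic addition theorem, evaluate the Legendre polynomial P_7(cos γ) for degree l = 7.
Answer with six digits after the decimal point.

-0.377330

Term-by-term m-sum for l=7 (normalisation 4π/15 = 0.837758):
  [-7]  conj(Y_{7,-7})(Ω₁) = -0.000392+0.002456i ; Y_{7,-7}(Ω₂) = +0.000000+0.000000i ; Δ = -0.000000+0.000000i
  [-6]  conj(Y_{7,-6})(Ω₁) = +0.014626+0.009675i ; Y_{7,-6}(Ω₂) = +0.000000-0.000000i ; Δ = +0.000000-0.000000i
  [-5]  conj(Y_{7,-5})(Ω₁) = +0.064336-0.040352i ; Y_{7,-5}(Ω₂) = -0.000014-0.000002i ; Δ = -0.000001+0.000000i
  [-4]  conj(Y_{7,-4})(Ω₁) = -0.029871-0.221597i ; Y_{7,-4}(Ω₂) = +0.000068+0.000292i ; Δ = +0.000063-0.000024i
  [-3]  conj(Y_{7,-3})(Ω₁) = -0.420830-0.126593i ; Y_{7,-3}(Ω₂) = +0.003790-0.002402i ; Δ = -0.001899+0.000531i
  [-2]  conj(Y_{7,-2})(Ω₁) = -0.324416+0.371080i ; Y_{7,-2}(Ω₂) = -0.036850-0.029230i ; Δ = +0.022801-0.004192i
  [-1]  conj(Y_{7,-1})(Ω₁) = +0.034186+0.075295i ; Y_{7,-1}(Ω₂) = -0.103265+0.296359i ; Δ = -0.025845+0.002356i
  [+0]  conj(Y_{7,0})(Ω₁) = -0.442369-0.000000i ; Y_{7,0}(Ω₂) = +0.996098+0.000000i ; Δ = -0.440643-0.000000i
  [+1]  conj(Y_{7,1})(Ω₁) = -0.034186+0.075295i ; Y_{7,1}(Ω₂) = +0.103265+0.296359i ; Δ = -0.025845-0.002356i
  [+2]  conj(Y_{7,2})(Ω₁) = -0.324416-0.371080i ; Y_{7,2}(Ω₂) = -0.036850+0.029230i ; Δ = +0.022801+0.004192i
  [+3]  conj(Y_{7,3})(Ω₁) = +0.420830-0.126593i ; Y_{7,3}(Ω₂) = -0.003790-0.002402i ; Δ = -0.001899-0.000531i
  [+4]  conj(Y_{7,4})(Ω₁) = -0.029871+0.221597i ; Y_{7,4}(Ω₂) = +0.000068-0.000292i ; Δ = +0.000063+0.000024i
  [+5]  conj(Y_{7,5})(Ω₁) = -0.064336-0.040352i ; Y_{7,5}(Ω₂) = +0.000014-0.000002i ; Δ = -0.000001-0.000000i
  [+6]  conj(Y_{7,6})(Ω₁) = +0.014626-0.009675i ; Y_{7,6}(Ω₂) = +0.000000+0.000000i ; Δ = +0.000000+0.000000i
  [+7]  conj(Y_{7,7})(Ω₁) = +0.000392+0.002456i ; Y_{7,7}(Ω₂) = -0.000000+0.000000i ; Δ = -0.000000-0.000000i
Σ over m = -0.450404+0.000000i; ×(4π/15) → -0.377330+0.000000i. Real part: -0.377330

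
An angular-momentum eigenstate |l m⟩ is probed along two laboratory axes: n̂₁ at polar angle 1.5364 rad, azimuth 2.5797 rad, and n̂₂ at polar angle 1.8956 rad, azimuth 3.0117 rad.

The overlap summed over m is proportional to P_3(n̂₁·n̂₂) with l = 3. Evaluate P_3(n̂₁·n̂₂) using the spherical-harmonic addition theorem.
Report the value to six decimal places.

0.257039

Term-by-term m-sum for l=3 (normalisation 4π/7 = 1.795196):
  m=-3: Y*=0.04774 + 0.41374j  Y=-0.32852 - 0.13491j  product 0.04014 - 0.14236j
  m=-2: Y*=0.01517 - 0.03165j  Y=-0.28310 - 0.07524j  product -0.00668 + 0.00782j
  m=-1: Y*=0.27171 - 0.17107j  Y=0.14906 + 0.01947j  product 0.04383 - 0.02021j
  m=+0: Y*=-0.03842 + 0.00000j  Y=0.29663 + 0.00000j  product -0.01140 + 0.00000j
  m=+1: Y*=-0.27171 - 0.17107j  Y=-0.14906 + 0.01947j  product 0.04383 + 0.02021j
  m=+2: Y*=0.01517 + 0.03165j  Y=-0.28310 + 0.07524j  product -0.00668 - 0.00782j
  m=+3: Y*=-0.04774 + 0.41374j  Y=0.32852 - 0.13491j  product 0.04014 + 0.14236j
Σ over m = 0.14318 + 0.00000j; ×(4π/7) → 0.25704 + 0.00000j. Real part: 0.257039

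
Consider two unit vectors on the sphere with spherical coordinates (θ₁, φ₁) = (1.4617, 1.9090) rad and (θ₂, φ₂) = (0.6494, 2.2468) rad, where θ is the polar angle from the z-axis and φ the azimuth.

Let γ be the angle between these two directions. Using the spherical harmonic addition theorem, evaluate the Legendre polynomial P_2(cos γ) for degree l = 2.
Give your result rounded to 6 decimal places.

Summing Y*_{l m}(θ₁,φ₁)·Y_{l m}(θ₂,φ₂) over m ∈ [−2, 2]; prefactor 4π/(2·2+1) = 2.513274:
  term(m=-2) = 0.04207 - 0.03372j   from Y*(Ω₁)=-0.29766 - 0.23894j, Y(Ω₂)=-0.03066 + 0.13788j
  term(m=-1) = 0.02935 - 0.01031j   from Y*(Ω₁)=-0.02774 + 0.07888j, Y(Ω₂)=-0.23280 - 0.29025j
  term(m=+0) = -0.08663 + 0.00000j   from Y*(Ω₁)=-0.30417 + 0.00000j, Y(Ω₂)=0.28479 + 0.00000j
  term(m=+1) = 0.02935 + 0.01031j   from Y*(Ω₁)=0.02774 + 0.07888j, Y(Ω₂)=0.23280 - 0.29025j
  term(m=+2) = 0.04207 + 0.03372j   from Y*(Ω₁)=-0.29766 + 0.23894j, Y(Ω₂)=-0.03066 - 0.13788j
Accumulated sum 0.05622 + 0.00000j; after 4π/(2l+1) scaling, 0.14130 + 0.00000j ⇒ P_2 = 0.141298

0.141298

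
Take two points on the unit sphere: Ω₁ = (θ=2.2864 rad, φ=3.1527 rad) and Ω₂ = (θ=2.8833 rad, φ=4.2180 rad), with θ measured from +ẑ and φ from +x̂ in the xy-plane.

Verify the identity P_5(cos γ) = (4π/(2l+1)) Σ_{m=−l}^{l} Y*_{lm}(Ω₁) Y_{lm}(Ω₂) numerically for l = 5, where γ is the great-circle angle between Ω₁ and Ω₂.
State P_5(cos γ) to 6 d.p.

-0.400360

Expand P_5 via completeness: Σ_{m} conj(Y_{5,m}) at Ω₁ times Y_{5,m} at Ω₂ —
  m=-5: Y*=-0.11346 - 0.00631j  Y=-0.00031 - 0.00040j  product 0.00003 + 0.00005j
  m=-4: Y*=-0.31207 - 0.01387j  Y=0.00239 - 0.00555j  product -0.00082 + 0.00170j
  m=-3: Y*=-0.42712 - 0.01424j  Y=0.04257 - 0.00374j  product -0.01824 + 0.00099j
  m=-2: Y*=-0.18443 - 0.00410j  Y=0.10603 + 0.16113j  product -0.01890 - 0.03015j
  m=-1: Y*=0.27441 + 0.00305j  Y=-0.24310 + 0.45099j  product -0.06808 + 0.12302j
  m=+0: Y*=0.26533 + 0.00000j  Y=-0.52176 + 0.00000j  product -0.13844 + 0.00000j
  m=+1: Y*=-0.27441 + 0.00305j  Y=0.24310 + 0.45099j  product -0.06808 - 0.12302j
  m=+2: Y*=-0.18443 + 0.00410j  Y=0.10603 - 0.16113j  product -0.01890 + 0.03015j
  m=+3: Y*=0.42712 - 0.01424j  Y=-0.04257 - 0.00374j  product -0.01824 - 0.00099j
  m=+4: Y*=-0.31207 + 0.01387j  Y=0.00239 + 0.00555j  product -0.00082 - 0.00170j
  m=+5: Y*=0.11346 - 0.00631j  Y=0.00031 - 0.00040j  product 0.00003 - 0.00005j
Σ over m = -0.35046 + 0.00000j; ×(4π/11) → -0.40036 + 0.00000j. Real part: -0.400360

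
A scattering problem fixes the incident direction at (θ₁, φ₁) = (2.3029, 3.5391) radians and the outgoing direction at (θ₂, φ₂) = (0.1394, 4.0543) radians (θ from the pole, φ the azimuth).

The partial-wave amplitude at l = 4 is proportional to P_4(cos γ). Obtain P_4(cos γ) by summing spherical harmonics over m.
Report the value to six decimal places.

-0.383620

Addition theorem: P_4(cos γ) = (4π/9) Σ_m Y*_{lm}(Ω₁) Y_{lm}(Ω₂), m = −4…4:
  m=-4: (-0.002604, 0.135400) × (-0.000144, 0.000080) = (-0.000011, -0.000020)  (running Σ = (-0.000011, -0.000020))
  m=-3: (0.127135, 0.319907) × (0.003058, 0.001306) = (-0.000029, 0.001144)  (running Σ = (-0.000039, 0.001125))
  m=-2: (0.275722, 0.281076) × (-0.009541, -0.036657) = (0.007673, -0.012789)  (running Σ = (0.007634, -0.011664))
  m=-1: (0.027681, 0.011622) × (-0.153875, 0.199050) = (-0.006573, 0.003722)  (running Σ = (0.001061, -0.007943))
  m=0: (-0.361462, -0.000000) × (0.765969, 0.000000) = (-0.276869, -0.000000)  (running Σ = (-0.275808, -0.007943))
  m=1: (-0.027681, 0.011622) × (0.153875, 0.199050) = (-0.006573, -0.003722)  (running Σ = (-0.282381, -0.011664))
  m=2: (0.275722, -0.281076) × (-0.009541, 0.036657) = (0.007673, 0.012789)  (running Σ = (-0.274708, 0.001125))
  m=3: (-0.127135, 0.319907) × (-0.003058, 0.001306) = (-0.000029, -0.001144)  (running Σ = (-0.274737, -0.000020))
  m=4: (-0.002604, -0.135400) × (-0.000144, -0.000080) = (-0.000011, 0.000020)  (running Σ = (-0.274747, -0.000000))
Accumulated sum (-0.274747, -0.000000); after 4π/(2l+1) scaling, (-0.383620, -0.000000) ⇒ P_4 = -0.383620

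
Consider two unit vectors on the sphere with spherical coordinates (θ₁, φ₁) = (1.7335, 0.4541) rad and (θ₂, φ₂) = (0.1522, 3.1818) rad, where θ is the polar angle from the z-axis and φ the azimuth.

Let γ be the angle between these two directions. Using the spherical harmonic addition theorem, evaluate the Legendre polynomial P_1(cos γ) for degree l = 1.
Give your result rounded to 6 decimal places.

Expand P_1 via completeness: Σ_{m} conj(Y_{1,m}) at Ω₁ times Y_{1,m} at Ω₂ —
  term(m=-1) = -0.016351-0.007182i   from Y*(Ω₁)=+0.306380+0.149551i, Y(Ω₂)=-0.052339+0.002106i
  term(m=+0) = -0.038224-0.000000i   from Y*(Ω₁)=-0.079147-0.000000i, Y(Ω₂)=+0.482954+0.000000i
  term(m=+1) = -0.016351+0.007182i   from Y*(Ω₁)=-0.306380+0.149551i, Y(Ω₂)=+0.052339+0.002106i
Σ over m = -0.070926+0.000000i; ×(4π/3) → -0.297092+0.000000i. Real part: -0.297092

-0.297092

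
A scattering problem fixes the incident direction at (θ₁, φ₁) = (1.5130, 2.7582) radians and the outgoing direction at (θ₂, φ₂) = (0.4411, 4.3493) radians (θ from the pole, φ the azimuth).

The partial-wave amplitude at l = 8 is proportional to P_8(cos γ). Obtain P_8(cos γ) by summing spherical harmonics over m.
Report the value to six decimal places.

Summing Y*_{l m}(θ₁,φ₁)·Y_{l m}(θ₂,φ₂) over m ∈ [−8, 8]; prefactor 4π/(2·8+1) = 0.739198:
  m=-8: Y*=-0.507175-0.037830i  Y=-0.000553+0.000134i  product +0.000286-0.000047i
  m=-7: Y*=+0.105585+0.052029i  Y=+0.002722+0.003978i  product +0.000080+0.000562i
  m=-6: Y*=+0.235962+0.263902i  Y=+0.014664-0.021082i  product +0.009024-0.001105i
  m=-5: Y*=-0.046622-0.129258i  Y=-0.093765-0.023408i  product +0.001346+0.013211i
  m=-4: Y*=+0.011430-0.306916i  Y=+0.030815+0.258958i  product +0.079830-0.006498i
  m=-3: Y*=-0.059728+0.133525i  Y=+0.425870-0.222541i  product +0.004279+0.070156i
  m=-2: Y*=-0.206382+0.198839i  Y=-0.376114-0.334011i  product +0.144038-0.005852i
  m=-1: Y*=+0.139074-0.056096i  Y=-0.015199+0.040004i  product +0.000130+0.006416i
  m=+0: Y*=+0.280531-0.000000i  Y=-0.474616+0.000000i  product -0.133145+0.000000i
  m=+1: Y*=-0.139074-0.056096i  Y=+0.015199+0.040004i  product +0.000130-0.006416i
  m=+2: Y*=-0.206382-0.198839i  Y=-0.376114+0.334011i  product +0.144038+0.005852i
  m=+3: Y*=+0.059728+0.133525i  Y=-0.425870-0.222541i  product +0.004279-0.070156i
  m=+4: Y*=+0.011430+0.306916i  Y=+0.030815-0.258958i  product +0.079830+0.006498i
  m=+5: Y*=+0.046622-0.129258i  Y=+0.093765-0.023408i  product +0.001346-0.013211i
  m=+6: Y*=+0.235962-0.263902i  Y=+0.014664+0.021082i  product +0.009024+0.001105i
  m=+7: Y*=-0.105585+0.052029i  Y=-0.002722+0.003978i  product +0.000080-0.000562i
  m=+8: Y*=-0.507175+0.037830i  Y=-0.000553-0.000134i  product +0.000286+0.000047i
Σ over m = +0.344881-0.000000i; ×(4π/17) → +0.254935-0.000000i. Real part: 0.254935

0.254935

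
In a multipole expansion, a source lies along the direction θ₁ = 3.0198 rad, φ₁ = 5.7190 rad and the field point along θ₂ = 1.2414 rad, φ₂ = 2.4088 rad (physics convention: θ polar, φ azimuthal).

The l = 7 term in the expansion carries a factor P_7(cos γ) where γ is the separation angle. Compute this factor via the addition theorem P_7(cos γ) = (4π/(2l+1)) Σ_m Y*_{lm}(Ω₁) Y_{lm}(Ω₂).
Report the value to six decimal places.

-0.071886

Expand P_7 via completeness: Σ_{m} conj(Y_{7,m}) at Ω₁ times Y_{7,m} at Ω₂ —
  [-7]  conj(Y_{7,-7})(Ω₁) = (-0.000000, 0.000000) ; Y_{7,-7}(Ω₂) = (-0.137606, 0.310505) ; Δ = (-0.000000, -0.000000)
  [-6]  conj(Y_{7,-6})(Ω₁) = (0.000006, -0.000001) ; Y_{7,-6}(Ω₂) = (-0.134851, -0.412957) ; Δ = (-0.000001, -0.000002)
  [-5]  conj(Y_{7,-5})(Ω₁) = (-0.000109, -0.000036) ; Y_{7,-5}(Ω₂) = (0.086899, 0.050029) ; Δ = (-0.000008, -0.000009)
  [-4]  conj(Y_{7,-4})(Ω₁) = (0.000986, 0.001204) ; Y_{7,-4}(Ω₂) = (0.305170, -0.065179) ; Δ = (0.000379, 0.000303)
  [-3]  conj(Y_{7,-3})(Ω₁) = (-0.001850, -0.015121) ; Y_{7,-3}(Ω₂) = (-0.128803, 0.177557) ; Δ = (0.002923, 0.001619)
  [-2]  conj(Y_{7,-2})(Ω₁) = (-0.044588, 0.094118) ; Y_{7,-2}(Ω₂) = (0.024060, 0.227837) ; Δ = (-0.022516, -0.007894)
  [-1]  conj(Y_{7,-1})(Ω₁) = (0.378991, -0.239824) ; Y_{7,-1}(Ω₂) = (-0.188582, -0.169716) ; Δ = (-0.112173, -0.019094)
  [+0]  conj(Y_{7,0})(Ω₁) = (-0.877041, -0.000000) ; Y_{7,0}(Ω₂) = (-0.201796, 0.000000) ; Δ = (0.176983, 0.000000)
  [+1]  conj(Y_{7,1})(Ω₁) = (-0.378991, -0.239824) ; Y_{7,1}(Ω₂) = (0.188582, -0.169716) ; Δ = (-0.112173, 0.019094)
  [+2]  conj(Y_{7,2})(Ω₁) = (-0.044588, -0.094118) ; Y_{7,2}(Ω₂) = (0.024060, -0.227837) ; Δ = (-0.022516, 0.007894)
  [+3]  conj(Y_{7,3})(Ω₁) = (0.001850, -0.015121) ; Y_{7,3}(Ω₂) = (0.128803, 0.177557) ; Δ = (0.002923, -0.001619)
  [+4]  conj(Y_{7,4})(Ω₁) = (0.000986, -0.001204) ; Y_{7,4}(Ω₂) = (0.305170, 0.065179) ; Δ = (0.000379, -0.000303)
  [+5]  conj(Y_{7,5})(Ω₁) = (0.000109, -0.000036) ; Y_{7,5}(Ω₂) = (-0.086899, 0.050029) ; Δ = (-0.000008, 0.000009)
  [+6]  conj(Y_{7,6})(Ω₁) = (0.000006, 0.000001) ; Y_{7,6}(Ω₂) = (-0.134851, 0.412957) ; Δ = (-0.000001, 0.000002)
  [+7]  conj(Y_{7,7})(Ω₁) = (0.000000, 0.000000) ; Y_{7,7}(Ω₂) = (0.137606, 0.310505) ; Δ = (-0.000000, 0.000000)
Σ over m = (-0.085808, 0.000000); ×(4π/15) → (-0.071886, 0.000000). Real part: -0.071886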